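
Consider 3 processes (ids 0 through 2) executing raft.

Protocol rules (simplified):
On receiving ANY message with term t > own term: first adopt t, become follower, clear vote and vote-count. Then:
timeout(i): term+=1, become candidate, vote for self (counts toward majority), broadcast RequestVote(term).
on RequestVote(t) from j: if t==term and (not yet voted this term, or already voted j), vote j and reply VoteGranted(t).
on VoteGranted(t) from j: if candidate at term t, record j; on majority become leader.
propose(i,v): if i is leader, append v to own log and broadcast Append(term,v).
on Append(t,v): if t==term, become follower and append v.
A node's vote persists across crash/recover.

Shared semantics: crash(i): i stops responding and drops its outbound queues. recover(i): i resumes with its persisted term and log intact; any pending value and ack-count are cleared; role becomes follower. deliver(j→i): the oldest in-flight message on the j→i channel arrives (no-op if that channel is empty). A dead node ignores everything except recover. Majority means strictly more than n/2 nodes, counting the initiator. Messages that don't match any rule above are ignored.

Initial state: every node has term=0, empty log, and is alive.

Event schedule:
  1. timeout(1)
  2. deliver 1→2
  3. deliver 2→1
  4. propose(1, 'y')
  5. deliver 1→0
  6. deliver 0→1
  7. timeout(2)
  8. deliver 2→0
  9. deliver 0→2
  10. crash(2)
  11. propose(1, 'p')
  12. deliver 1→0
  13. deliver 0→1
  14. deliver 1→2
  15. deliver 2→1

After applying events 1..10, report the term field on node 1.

1

after 1 — timeout(1): n1:cand/t1/[-]
after 2 — deliver 1→2: n2:foll/t1/[-]
after 3 — deliver 2→1: n1:lead/t1/[-]
after 4 — propose(1,'y'): n1:lead/t1/[y]
after 5 — deliver 1→0: n0:foll/t1/[-]
after 6 — deliver 0→1: ·
after 7 — timeout(2): n2:cand/t2/[-]
after 8 — deliver 2→0: n0:foll/t2/[-]
after 9 — deliver 0→2: n2:lead/t2/[-]
after 10 — crash(2): n2:✗lead/t2/[-]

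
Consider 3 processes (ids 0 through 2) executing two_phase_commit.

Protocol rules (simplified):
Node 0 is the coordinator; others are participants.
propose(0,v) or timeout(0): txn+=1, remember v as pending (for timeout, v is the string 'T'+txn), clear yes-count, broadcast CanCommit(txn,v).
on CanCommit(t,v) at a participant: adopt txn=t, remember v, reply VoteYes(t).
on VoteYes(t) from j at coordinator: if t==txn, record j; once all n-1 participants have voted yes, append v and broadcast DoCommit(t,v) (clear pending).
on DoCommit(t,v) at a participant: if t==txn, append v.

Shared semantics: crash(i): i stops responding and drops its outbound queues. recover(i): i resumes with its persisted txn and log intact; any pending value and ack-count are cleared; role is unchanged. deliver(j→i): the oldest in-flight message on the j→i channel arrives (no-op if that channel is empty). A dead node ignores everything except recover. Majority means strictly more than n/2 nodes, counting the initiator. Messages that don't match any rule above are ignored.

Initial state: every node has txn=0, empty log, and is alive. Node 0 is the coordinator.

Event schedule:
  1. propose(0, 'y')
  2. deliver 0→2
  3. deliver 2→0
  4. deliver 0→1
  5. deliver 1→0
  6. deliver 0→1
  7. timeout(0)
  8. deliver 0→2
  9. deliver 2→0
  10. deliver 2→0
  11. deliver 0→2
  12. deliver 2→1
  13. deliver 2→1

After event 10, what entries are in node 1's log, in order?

e1 propose(0,'y'): 0[coor,t=1,-]
e2 deliver 0→2: 2[part,t=1,-]
e3 deliver 2→0: ·
e4 deliver 0→1: 1[part,t=1,-]
e5 deliver 1→0: 0[coor,t=1,y]
e6 deliver 0→1: 1[part,t=1,y]
e7 timeout(0): 0[coor,t=2,y]
e8 deliver 0→2: 2[part,t=1,y]
e9 deliver 2→0: ·
e10 deliver 2→0: ·

y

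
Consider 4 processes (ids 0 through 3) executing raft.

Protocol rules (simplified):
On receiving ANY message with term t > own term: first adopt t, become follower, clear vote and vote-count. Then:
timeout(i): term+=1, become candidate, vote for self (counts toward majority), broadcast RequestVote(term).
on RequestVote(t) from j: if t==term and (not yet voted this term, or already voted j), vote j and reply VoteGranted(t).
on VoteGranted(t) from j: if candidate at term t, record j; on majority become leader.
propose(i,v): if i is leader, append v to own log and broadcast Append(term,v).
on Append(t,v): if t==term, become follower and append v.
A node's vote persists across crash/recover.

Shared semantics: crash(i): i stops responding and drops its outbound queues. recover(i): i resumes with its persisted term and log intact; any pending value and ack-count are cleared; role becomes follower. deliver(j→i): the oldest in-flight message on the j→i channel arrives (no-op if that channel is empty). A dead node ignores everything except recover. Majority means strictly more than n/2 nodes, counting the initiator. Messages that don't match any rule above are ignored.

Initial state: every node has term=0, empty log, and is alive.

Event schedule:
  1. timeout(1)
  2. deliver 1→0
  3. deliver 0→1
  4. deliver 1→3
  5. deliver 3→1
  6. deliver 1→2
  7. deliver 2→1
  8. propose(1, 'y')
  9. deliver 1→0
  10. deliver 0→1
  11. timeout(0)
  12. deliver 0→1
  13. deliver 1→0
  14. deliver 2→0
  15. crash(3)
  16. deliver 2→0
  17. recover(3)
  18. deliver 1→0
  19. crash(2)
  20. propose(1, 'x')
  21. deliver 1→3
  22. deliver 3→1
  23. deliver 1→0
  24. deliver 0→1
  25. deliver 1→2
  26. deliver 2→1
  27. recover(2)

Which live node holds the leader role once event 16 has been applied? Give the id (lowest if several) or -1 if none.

-1

[1] timeout(1) → N1(cand t1 [-])
[2] deliver 1→0 → N0(foll t1 [-])
[3] deliver 0→1 → ∅
[4] deliver 1→3 → N3(foll t1 [-])
[5] deliver 3→1 → N1(lead t1 [-])
[6] deliver 1→2 → N2(foll t1 [-])
[7] deliver 2→1 → ∅
[8] propose(1,'y') → N1(lead t1 [y])
[9] deliver 1→0 → N0(foll t1 [y])
[10] deliver 0→1 → ∅
[11] timeout(0) → N0(cand t2 [y])
[12] deliver 0→1 → N1(foll t2 [y])
[13] deliver 1→0 → ∅
[14] deliver 2→0 → ∅
[15] crash(3) → N3(✗foll t1 [-])
[16] deliver 2→0 → ∅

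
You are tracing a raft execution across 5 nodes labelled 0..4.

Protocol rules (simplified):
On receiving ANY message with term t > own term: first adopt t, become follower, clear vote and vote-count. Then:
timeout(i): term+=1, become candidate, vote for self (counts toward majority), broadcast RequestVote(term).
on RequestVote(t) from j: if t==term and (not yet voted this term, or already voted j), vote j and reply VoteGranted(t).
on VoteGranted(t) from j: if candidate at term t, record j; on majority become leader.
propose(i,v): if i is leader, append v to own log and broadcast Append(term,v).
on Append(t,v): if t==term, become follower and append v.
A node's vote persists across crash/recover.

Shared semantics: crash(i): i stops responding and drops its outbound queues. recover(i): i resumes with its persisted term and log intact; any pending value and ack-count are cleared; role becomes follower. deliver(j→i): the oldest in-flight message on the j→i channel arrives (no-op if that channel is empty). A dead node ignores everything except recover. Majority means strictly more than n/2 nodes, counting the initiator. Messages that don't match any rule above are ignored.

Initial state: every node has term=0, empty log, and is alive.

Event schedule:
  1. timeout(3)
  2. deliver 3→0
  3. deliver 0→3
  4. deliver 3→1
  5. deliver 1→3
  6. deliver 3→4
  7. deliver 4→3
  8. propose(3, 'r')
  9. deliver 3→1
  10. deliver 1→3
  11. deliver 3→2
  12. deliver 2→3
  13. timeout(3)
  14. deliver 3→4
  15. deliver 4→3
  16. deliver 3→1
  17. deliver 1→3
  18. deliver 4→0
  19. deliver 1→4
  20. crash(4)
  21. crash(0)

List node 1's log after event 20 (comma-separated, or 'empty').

after 1 — timeout(3): n3:cand/t1/[-]
after 2 — deliver 3→0: n0:foll/t1/[-]
after 3 — deliver 0→3: ·
after 4 — deliver 3→1: n1:foll/t1/[-]
after 5 — deliver 1→3: n3:lead/t1/[-]
after 6 — deliver 3→4: n4:foll/t1/[-]
after 7 — deliver 4→3: ·
after 8 — propose(3,'r'): n3:lead/t1/[r]
after 9 — deliver 3→1: n1:foll/t1/[r]
after 10 — deliver 1→3: ·
after 11 — deliver 3→2: n2:foll/t1/[-]
after 12 — deliver 2→3: ·
after 13 — timeout(3): n3:cand/t2/[r]
after 14 — deliver 3→4: n4:foll/t1/[r]
after 15 — deliver 4→3: ·
after 16 — deliver 3→1: n1:foll/t2/[r]
after 17 — deliver 1→3: ·
after 18 — deliver 4→0: ·
after 19 — deliver 1→4: ·
after 20 — crash(4): n4:✗foll/t1/[r]

r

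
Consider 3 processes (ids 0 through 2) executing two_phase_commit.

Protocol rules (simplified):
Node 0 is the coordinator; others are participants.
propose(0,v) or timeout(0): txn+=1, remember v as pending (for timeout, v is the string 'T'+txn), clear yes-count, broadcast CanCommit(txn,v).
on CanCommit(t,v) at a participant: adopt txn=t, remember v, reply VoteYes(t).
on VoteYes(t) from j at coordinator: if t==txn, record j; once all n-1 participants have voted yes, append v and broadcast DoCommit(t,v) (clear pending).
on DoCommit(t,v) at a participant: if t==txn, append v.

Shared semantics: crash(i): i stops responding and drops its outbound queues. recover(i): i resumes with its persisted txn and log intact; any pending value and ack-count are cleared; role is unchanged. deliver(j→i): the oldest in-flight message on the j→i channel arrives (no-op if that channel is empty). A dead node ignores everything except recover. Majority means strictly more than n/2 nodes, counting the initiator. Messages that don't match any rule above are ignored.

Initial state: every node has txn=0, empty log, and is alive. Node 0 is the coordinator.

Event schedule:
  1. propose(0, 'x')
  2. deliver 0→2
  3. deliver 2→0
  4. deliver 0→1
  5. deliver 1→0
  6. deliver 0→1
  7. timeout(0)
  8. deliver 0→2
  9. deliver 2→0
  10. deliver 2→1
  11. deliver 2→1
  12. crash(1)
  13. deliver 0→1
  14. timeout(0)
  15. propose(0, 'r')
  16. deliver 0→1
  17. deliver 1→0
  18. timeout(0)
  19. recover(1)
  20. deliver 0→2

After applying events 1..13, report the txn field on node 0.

[1] propose(0,'x') → N0(coor t1 [-])
[2] deliver 0→2 → N2(part t1 [-])
[3] deliver 2→0 → ∅
[4] deliver 0→1 → N1(part t1 [-])
[5] deliver 1→0 → N0(coor t1 [x])
[6] deliver 0→1 → N1(part t1 [x])
[7] timeout(0) → N0(coor t2 [x])
[8] deliver 0→2 → N2(part t1 [x])
[9] deliver 2→0 → ∅
[10] deliver 2→1 → ∅
[11] deliver 2→1 → ∅
[12] crash(1) → N1(✗part t1 [x])
[13] deliver 0→1 → ∅

2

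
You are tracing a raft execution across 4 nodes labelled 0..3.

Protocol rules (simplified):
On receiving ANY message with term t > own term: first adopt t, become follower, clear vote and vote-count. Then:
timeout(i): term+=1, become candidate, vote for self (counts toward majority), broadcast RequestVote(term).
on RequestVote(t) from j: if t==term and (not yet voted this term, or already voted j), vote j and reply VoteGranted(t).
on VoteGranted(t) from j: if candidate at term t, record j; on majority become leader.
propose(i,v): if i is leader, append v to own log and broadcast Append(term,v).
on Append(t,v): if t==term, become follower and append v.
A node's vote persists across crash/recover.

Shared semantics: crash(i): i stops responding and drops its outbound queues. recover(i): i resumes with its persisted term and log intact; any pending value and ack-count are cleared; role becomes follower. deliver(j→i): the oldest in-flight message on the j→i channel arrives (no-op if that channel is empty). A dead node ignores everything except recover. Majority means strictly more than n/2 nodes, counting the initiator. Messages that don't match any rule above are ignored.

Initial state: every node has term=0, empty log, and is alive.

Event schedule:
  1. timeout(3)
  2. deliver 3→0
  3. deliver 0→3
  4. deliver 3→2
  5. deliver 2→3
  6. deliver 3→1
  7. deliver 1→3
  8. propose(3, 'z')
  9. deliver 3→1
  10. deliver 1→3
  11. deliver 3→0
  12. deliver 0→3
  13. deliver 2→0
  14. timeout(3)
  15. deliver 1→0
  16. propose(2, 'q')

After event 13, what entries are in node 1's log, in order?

e1 timeout(3): 3[cand,t=1,-]
e2 deliver 3→0: 0[foll,t=1,-]
e3 deliver 0→3: ·
e4 deliver 3→2: 2[foll,t=1,-]
e5 deliver 2→3: 3[lead,t=1,-]
e6 deliver 3→1: 1[foll,t=1,-]
e7 deliver 1→3: ·
e8 propose(3,'z'): 3[lead,t=1,z]
e9 deliver 3→1: 1[foll,t=1,z]
e10 deliver 1→3: ·
e11 deliver 3→0: 0[foll,t=1,z]
e12 deliver 0→3: ·
e13 deliver 2→0: ·

z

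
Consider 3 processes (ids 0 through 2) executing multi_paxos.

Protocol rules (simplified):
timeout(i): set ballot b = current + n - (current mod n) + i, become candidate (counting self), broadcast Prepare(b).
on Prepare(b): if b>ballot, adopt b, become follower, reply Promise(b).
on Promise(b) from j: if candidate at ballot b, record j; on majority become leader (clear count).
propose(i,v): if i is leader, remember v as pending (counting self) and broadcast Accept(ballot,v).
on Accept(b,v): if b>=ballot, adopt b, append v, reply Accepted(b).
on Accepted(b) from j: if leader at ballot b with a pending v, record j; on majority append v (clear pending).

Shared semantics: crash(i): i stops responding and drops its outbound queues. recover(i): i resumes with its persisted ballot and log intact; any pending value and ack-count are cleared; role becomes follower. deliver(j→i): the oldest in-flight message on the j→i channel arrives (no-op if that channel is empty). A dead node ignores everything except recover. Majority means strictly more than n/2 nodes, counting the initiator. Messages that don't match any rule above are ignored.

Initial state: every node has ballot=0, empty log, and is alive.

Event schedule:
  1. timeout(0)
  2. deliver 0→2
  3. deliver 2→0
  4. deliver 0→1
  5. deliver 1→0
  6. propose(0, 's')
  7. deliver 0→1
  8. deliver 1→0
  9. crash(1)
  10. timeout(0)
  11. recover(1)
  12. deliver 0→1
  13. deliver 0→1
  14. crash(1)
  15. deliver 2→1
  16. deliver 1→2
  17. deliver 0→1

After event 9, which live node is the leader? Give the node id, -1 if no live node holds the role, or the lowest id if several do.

after 1 — timeout(0): n0:cand/b3/[-]
after 2 — deliver 0→2: n2:foll/b3/[-]
after 3 — deliver 2→0: n0:lead/b3/[-]
after 4 — deliver 0→1: n1:foll/b3/[-]
after 5 — deliver 1→0: ·
after 6 — propose(0,'s'): ·
after 7 — deliver 0→1: n1:foll/b3/[s]
after 8 — deliver 1→0: n0:lead/b3/[s]
after 9 — crash(1): n1:✗foll/b3/[s]

0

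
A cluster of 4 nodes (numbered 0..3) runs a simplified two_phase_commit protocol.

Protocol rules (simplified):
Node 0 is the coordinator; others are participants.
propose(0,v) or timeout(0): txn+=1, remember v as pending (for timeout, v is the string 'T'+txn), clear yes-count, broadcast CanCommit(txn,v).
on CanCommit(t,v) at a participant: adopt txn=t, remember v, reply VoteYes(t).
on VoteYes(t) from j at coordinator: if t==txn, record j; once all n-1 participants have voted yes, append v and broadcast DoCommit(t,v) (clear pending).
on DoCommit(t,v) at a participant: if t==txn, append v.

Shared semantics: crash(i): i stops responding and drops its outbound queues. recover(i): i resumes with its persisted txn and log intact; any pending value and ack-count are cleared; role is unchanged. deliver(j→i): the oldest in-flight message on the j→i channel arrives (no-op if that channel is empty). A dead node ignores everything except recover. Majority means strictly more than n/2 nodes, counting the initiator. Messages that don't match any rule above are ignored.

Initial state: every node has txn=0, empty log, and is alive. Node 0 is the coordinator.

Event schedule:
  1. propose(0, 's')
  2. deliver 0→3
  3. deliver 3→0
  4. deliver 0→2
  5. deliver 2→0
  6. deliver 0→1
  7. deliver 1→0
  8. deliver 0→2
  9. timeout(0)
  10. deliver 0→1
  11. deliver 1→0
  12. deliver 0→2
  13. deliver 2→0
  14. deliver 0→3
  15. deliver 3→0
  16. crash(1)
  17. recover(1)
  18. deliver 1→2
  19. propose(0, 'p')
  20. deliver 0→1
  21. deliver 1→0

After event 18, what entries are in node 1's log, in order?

s

1. propose(0,'s'):  <0:coor t1 ->
2. deliver 0→3:  <3:part t1 ->
3. deliver 3→0:  nop
4. deliver 0→2:  <2:part t1 ->
5. deliver 2→0:  nop
6. deliver 0→1:  <1:part t1 ->
7. deliver 1→0:  <0:coor t1 s>
8. deliver 0→2:  <2:part t1 s>
9. timeout(0):  <0:coor t2 s>
10. deliver 0→1:  <1:part t1 s>
11. deliver 1→0:  nop
12. deliver 0→2:  <2:part t2 s>
13. deliver 2→0:  nop
14. deliver 0→3:  <3:part t1 s>
15. deliver 3→0:  nop
16. crash(1):  <1:✗part t1 s>
17. recover(1):  <1:part t1 s>
18. deliver 1→2:  nop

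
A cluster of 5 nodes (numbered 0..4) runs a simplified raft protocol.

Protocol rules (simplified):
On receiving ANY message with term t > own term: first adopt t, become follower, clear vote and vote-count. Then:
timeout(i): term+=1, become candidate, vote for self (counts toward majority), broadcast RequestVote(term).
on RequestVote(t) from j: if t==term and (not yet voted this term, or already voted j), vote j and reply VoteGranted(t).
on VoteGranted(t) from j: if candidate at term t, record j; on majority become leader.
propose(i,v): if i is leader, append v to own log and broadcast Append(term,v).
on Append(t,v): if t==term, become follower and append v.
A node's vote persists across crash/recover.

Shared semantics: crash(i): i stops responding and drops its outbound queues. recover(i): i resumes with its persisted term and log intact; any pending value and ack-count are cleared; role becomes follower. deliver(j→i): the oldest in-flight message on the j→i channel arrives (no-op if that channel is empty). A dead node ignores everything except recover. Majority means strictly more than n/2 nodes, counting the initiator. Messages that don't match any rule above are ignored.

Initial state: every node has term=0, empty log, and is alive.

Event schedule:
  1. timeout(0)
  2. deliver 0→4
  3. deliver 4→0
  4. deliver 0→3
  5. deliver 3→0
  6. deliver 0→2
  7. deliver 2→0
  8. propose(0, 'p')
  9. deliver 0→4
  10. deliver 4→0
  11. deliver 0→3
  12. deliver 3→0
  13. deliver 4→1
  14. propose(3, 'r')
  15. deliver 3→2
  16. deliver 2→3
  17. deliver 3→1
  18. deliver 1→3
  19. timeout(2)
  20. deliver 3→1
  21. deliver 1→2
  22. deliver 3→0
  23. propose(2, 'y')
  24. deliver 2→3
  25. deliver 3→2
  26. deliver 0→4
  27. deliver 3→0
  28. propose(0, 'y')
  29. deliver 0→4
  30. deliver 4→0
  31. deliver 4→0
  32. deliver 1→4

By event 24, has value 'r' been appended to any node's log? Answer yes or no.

[1] timeout(0) → N0(cand t1 [-])
[2] deliver 0→4 → N4(foll t1 [-])
[3] deliver 4→0 → ∅
[4] deliver 0→3 → N3(foll t1 [-])
[5] deliver 3→0 → N0(lead t1 [-])
[6] deliver 0→2 → N2(foll t1 [-])
[7] deliver 2→0 → ∅
[8] propose(0,'p') → N0(lead t1 [p])
[9] deliver 0→4 → N4(foll t1 [p])
[10] deliver 4→0 → ∅
[11] deliver 0→3 → N3(foll t1 [p])
[12] deliver 3→0 → ∅
[13] deliver 4→1 → ∅
[14] propose(3,'r') → ∅
[15] deliver 3→2 → ∅
[16] deliver 2→3 → ∅
[17] deliver 3→1 → ∅
[18] deliver 1→3 → ∅
[19] timeout(2) → N2(cand t2 [-])
[20] deliver 3→1 → ∅
[21] deliver 1→2 → ∅
[22] deliver 3→0 → ∅
[23] propose(2,'y') → ∅
[24] deliver 2→3 → N3(foll t2 [p])

no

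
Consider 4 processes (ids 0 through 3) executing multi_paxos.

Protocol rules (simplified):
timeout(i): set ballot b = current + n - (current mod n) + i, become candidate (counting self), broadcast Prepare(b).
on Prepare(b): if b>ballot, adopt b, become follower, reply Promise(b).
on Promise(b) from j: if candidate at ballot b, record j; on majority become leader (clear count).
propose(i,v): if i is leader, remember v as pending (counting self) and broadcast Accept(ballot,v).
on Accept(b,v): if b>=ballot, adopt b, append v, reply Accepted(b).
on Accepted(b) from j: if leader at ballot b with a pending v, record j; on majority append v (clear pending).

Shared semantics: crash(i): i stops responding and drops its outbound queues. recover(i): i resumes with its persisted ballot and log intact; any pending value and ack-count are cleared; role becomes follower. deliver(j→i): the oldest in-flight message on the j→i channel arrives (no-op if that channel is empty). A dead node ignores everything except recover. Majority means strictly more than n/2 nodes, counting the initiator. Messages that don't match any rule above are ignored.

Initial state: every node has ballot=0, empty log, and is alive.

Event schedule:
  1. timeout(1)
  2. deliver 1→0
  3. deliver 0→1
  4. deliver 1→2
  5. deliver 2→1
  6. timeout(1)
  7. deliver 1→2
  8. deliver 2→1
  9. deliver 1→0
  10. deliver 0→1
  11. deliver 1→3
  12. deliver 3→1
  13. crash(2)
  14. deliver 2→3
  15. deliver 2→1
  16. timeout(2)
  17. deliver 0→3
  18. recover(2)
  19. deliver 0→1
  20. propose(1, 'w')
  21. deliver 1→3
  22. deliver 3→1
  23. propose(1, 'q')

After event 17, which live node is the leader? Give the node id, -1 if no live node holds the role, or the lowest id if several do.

1

1. timeout(1):  <1:cand b5 ->
2. deliver 1→0:  <0:foll b5 ->
3. deliver 0→1:  nop
4. deliver 1→2:  <2:foll b5 ->
5. deliver 2→1:  <1:lead b5 ->
6. timeout(1):  <1:cand b9 ->
7. deliver 1→2:  <2:foll b9 ->
8. deliver 2→1:  nop
9. deliver 1→0:  <0:foll b9 ->
10. deliver 0→1:  <1:lead b9 ->
11. deliver 1→3:  <3:foll b5 ->
12. deliver 3→1:  nop
13. crash(2):  <2:✗foll b9 ->
14. deliver 2→3:  nop
15. deliver 2→1:  nop
16. timeout(2):  nop
17. deliver 0→3:  nop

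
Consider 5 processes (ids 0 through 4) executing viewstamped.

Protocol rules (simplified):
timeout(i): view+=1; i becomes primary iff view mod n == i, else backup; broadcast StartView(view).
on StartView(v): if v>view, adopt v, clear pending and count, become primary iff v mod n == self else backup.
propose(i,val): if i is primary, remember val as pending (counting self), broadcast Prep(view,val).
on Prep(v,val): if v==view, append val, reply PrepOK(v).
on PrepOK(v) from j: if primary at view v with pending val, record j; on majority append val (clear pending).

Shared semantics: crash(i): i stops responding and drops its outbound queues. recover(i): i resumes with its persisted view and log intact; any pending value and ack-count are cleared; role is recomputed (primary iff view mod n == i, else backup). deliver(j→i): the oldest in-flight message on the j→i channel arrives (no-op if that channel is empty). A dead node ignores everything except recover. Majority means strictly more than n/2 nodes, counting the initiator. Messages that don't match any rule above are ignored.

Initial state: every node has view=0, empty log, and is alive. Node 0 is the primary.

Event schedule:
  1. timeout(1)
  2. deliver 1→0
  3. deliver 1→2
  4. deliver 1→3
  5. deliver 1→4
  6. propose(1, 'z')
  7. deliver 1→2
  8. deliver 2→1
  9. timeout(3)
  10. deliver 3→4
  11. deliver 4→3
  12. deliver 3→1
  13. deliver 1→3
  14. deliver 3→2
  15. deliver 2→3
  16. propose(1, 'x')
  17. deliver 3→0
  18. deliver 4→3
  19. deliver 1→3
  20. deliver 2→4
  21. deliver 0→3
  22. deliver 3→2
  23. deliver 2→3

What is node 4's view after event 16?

2

e1 timeout(1): 1[prim,v=1,-]
e2 deliver 1→0: 0[back,v=1,-]
e3 deliver 1→2: 2[back,v=1,-]
e4 deliver 1→3: 3[back,v=1,-]
e5 deliver 1→4: 4[back,v=1,-]
e6 propose(1,'z'): ·
e7 deliver 1→2: 2[back,v=1,z]
e8 deliver 2→1: ·
e9 timeout(3): 3[back,v=2,-]
e10 deliver 3→4: 4[back,v=2,-]
e11 deliver 4→3: ·
e12 deliver 3→1: 1[back,v=2,-]
e13 deliver 1→3: ·
e14 deliver 3→2: 2[prim,v=2,z]
e15 deliver 2→3: ·
e16 propose(1,'x'): ·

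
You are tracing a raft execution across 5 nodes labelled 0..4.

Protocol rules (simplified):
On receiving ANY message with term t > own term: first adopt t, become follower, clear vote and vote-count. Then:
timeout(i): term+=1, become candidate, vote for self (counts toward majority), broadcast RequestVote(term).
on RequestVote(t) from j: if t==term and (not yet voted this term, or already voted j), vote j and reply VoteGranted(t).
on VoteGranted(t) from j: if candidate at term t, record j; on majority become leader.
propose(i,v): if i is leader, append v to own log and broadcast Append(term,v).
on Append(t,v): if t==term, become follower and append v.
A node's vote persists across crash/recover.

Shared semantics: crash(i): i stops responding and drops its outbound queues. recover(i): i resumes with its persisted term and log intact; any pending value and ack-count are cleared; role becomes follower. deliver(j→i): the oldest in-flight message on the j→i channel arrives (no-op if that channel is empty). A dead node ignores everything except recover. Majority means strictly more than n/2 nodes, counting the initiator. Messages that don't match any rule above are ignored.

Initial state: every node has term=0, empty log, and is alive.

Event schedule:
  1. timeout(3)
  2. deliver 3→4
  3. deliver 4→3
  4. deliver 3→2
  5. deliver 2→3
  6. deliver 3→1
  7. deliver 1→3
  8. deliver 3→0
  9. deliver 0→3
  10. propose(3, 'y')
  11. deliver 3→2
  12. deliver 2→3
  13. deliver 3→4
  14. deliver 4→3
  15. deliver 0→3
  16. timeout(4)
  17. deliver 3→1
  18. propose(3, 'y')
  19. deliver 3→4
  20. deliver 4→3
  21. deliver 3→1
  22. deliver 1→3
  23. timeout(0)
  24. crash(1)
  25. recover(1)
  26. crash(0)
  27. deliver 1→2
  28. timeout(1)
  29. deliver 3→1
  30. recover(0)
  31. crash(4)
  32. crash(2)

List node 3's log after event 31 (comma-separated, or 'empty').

y,y

step 1 timeout(3): 3={cand,t=1,log=-}
step 2 deliver 3→4: 4={foll,t=1,log=-}
step 3 deliver 4→3: —
step 4 deliver 3→2: 2={foll,t=1,log=-}
step 5 deliver 2→3: 3={lead,t=1,log=-}
step 6 deliver 3→1: 1={foll,t=1,log=-}
step 7 deliver 1→3: —
step 8 deliver 3→0: 0={foll,t=1,log=-}
step 9 deliver 0→3: —
step 10 propose(3,'y'): 3={lead,t=1,log=y}
step 11 deliver 3→2: 2={foll,t=1,log=y}
step 12 deliver 2→3: —
step 13 deliver 3→4: 4={foll,t=1,log=y}
step 14 deliver 4→3: —
step 15 deliver 0→3: —
step 16 timeout(4): 4={cand,t=2,log=y}
step 17 deliver 3→1: 1={foll,t=1,log=y}
step 18 propose(3,'y'): 3={lead,t=1,log=y,y}
step 19 deliver 3→4: —
step 20 deliver 4→3: 3={foll,t=2,log=y,y}
step 21 deliver 3→1: 1={foll,t=1,log=y,y}
step 22 deliver 1→3: —
step 23 timeout(0): 0={cand,t=2,log=-}
step 24 crash(1): 1={✗foll,t=1,log=y,y}
step 25 recover(1): 1={foll,t=1,log=y,y}
step 26 crash(0): 0={✗cand,t=2,log=-}
step 27 deliver 1→2: —
step 28 timeout(1): 1={cand,t=2,log=y,y}
step 29 deliver 3→1: —
step 30 recover(0): 0={foll,t=2,log=-}
step 31 crash(4): 4={✗cand,t=2,log=y}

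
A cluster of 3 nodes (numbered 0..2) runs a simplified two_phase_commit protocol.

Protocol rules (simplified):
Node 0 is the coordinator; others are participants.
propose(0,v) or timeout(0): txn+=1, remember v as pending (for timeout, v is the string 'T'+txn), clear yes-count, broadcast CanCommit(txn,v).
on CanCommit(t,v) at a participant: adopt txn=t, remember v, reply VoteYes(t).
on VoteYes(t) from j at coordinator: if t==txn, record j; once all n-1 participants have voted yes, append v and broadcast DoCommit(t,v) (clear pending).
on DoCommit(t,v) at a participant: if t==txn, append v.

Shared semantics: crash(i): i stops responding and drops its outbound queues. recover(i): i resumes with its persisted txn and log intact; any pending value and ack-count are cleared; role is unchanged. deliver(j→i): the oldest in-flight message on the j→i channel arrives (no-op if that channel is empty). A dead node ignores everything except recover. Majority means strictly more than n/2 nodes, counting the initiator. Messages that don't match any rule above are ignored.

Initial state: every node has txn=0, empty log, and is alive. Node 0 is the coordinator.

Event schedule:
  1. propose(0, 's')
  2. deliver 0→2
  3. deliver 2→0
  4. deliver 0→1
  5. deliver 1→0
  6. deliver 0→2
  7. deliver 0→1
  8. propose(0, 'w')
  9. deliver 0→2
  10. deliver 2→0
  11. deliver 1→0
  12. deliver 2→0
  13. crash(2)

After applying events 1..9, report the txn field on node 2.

2

e1 propose(0,'s'): 0[coor,t=1,-]
e2 deliver 0→2: 2[part,t=1,-]
e3 deliver 2→0: ·
e4 deliver 0→1: 1[part,t=1,-]
e5 deliver 1→0: 0[coor,t=1,s]
e6 deliver 0→2: 2[part,t=1,s]
e7 deliver 0→1: 1[part,t=1,s]
e8 propose(0,'w'): 0[coor,t=2,s]
e9 deliver 0→2: 2[part,t=2,s]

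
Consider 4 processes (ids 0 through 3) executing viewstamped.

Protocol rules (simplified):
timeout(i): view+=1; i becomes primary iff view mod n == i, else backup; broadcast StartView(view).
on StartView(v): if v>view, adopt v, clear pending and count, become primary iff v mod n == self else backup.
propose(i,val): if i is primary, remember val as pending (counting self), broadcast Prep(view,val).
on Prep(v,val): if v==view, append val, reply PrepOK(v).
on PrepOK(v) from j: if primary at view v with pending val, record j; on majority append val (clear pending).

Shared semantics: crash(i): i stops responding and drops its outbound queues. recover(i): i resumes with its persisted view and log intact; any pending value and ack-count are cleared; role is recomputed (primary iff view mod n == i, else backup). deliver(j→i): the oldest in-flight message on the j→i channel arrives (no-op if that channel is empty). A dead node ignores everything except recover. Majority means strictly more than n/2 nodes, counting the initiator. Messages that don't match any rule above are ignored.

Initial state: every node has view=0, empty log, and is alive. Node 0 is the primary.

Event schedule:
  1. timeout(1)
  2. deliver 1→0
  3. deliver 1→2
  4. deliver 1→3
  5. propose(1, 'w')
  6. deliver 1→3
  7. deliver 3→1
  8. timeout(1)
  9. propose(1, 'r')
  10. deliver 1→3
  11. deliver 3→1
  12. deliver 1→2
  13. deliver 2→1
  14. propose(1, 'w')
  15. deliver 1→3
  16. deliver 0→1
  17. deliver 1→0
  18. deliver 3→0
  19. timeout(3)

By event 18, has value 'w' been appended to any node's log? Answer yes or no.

yes

after 1 — timeout(1): n1:prim/v1/[-]
after 2 — deliver 1→0: n0:back/v1/[-]
after 3 — deliver 1→2: n2:back/v1/[-]
after 4 — deliver 1→3: n3:back/v1/[-]
after 5 — propose(1,'w'): ·
after 6 — deliver 1→3: n3:back/v1/[w]
after 7 — deliver 3→1: ·
after 8 — timeout(1): n1:back/v2/[-]
after 9 — propose(1,'r'): ·
after 10 — deliver 1→3: n3:back/v2/[w]
after 11 — deliver 3→1: ·
after 12 — deliver 1→2: n2:back/v1/[w]
after 13 — deliver 2→1: ·
after 14 — propose(1,'w'): ·
after 15 — deliver 1→3: ·
after 16 — deliver 0→1: ·
after 17 — deliver 1→0: n0:back/v1/[w]
after 18 — deliver 3→0: ·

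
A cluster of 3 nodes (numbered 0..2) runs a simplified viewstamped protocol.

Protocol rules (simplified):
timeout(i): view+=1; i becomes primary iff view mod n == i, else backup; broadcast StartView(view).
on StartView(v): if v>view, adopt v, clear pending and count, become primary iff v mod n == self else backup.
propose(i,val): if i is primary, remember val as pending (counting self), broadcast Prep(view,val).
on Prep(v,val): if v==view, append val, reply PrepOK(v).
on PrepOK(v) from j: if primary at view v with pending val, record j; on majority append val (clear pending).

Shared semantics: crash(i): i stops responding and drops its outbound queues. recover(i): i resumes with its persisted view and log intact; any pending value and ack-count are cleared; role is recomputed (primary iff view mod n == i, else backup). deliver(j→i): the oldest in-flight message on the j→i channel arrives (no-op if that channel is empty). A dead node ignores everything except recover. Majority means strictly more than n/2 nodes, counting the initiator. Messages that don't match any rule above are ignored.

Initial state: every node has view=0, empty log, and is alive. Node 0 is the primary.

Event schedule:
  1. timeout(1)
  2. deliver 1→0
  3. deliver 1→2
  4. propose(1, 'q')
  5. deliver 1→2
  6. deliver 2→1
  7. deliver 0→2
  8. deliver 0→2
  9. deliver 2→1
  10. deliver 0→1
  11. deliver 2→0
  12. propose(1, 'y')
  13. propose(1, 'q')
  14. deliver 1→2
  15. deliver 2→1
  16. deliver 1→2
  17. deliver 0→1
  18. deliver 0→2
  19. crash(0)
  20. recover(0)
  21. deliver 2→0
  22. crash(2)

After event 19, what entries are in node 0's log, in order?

after 1 — timeout(1): n1:prim/v1/[-]
after 2 — deliver 1→0: n0:back/v1/[-]
after 3 — deliver 1→2: n2:back/v1/[-]
after 4 — propose(1,'q'): ·
after 5 — deliver 1→2: n2:back/v1/[q]
after 6 — deliver 2→1: n1:prim/v1/[q]
after 7 — deliver 0→2: ·
after 8 — deliver 0→2: ·
after 9 — deliver 2→1: ·
after 10 — deliver 0→1: ·
after 11 — deliver 2→0: ·
after 12 — propose(1,'y'): ·
after 13 — propose(1,'q'): ·
after 14 — deliver 1→2: n2:back/v1/[q,y]
after 15 — deliver 2→1: n1:prim/v1/[q,q]
after 16 — deliver 1→2: n2:back/v1/[q,y,q]
after 17 — deliver 0→1: ·
after 18 — deliver 0→2: ·
after 19 — crash(0): n0:✗back/v1/[-]

empty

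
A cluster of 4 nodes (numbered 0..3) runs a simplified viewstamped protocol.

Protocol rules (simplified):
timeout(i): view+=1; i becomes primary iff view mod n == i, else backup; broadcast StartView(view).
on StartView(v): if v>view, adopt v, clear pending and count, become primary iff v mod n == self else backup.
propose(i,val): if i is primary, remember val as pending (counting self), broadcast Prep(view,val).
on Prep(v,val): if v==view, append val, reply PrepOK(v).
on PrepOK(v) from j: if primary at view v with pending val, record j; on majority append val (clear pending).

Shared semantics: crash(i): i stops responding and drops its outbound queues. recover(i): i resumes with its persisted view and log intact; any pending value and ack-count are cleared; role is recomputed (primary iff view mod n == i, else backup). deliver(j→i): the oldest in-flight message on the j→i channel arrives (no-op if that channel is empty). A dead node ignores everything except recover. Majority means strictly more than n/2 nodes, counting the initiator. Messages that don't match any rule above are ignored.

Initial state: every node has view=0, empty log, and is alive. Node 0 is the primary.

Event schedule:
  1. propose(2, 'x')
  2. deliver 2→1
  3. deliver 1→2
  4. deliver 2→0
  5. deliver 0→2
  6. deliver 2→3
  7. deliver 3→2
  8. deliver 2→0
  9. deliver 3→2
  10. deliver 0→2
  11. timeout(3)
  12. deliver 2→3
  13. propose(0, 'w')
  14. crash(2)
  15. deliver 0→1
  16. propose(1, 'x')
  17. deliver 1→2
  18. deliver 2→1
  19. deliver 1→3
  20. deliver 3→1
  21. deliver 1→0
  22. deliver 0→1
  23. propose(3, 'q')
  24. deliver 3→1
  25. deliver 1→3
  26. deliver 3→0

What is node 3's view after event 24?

[1] propose(2,'x') → ∅
[2] deliver 2→1 → ∅
[3] deliver 1→2 → ∅
[4] deliver 2→0 → ∅
[5] deliver 0→2 → ∅
[6] deliver 2→3 → ∅
[7] deliver 3→2 → ∅
[8] deliver 2→0 → ∅
[9] deliver 3→2 → ∅
[10] deliver 0→2 → ∅
[11] timeout(3) → N3(back v1 [-])
[12] deliver 2→3 → ∅
[13] propose(0,'w') → ∅
[14] crash(2) → N2(✗back v0 [-])
[15] deliver 0→1 → N1(back v0 [w])
[16] propose(1,'x') → ∅
[17] deliver 1→2 → ∅
[18] deliver 2→1 → ∅
[19] deliver 1→3 → ∅
[20] deliver 3→1 → N1(prim v1 [w])
[21] deliver 1→0 → ∅
[22] deliver 0→1 → ∅
[23] propose(3,'q') → ∅
[24] deliver 3→1 → ∅

1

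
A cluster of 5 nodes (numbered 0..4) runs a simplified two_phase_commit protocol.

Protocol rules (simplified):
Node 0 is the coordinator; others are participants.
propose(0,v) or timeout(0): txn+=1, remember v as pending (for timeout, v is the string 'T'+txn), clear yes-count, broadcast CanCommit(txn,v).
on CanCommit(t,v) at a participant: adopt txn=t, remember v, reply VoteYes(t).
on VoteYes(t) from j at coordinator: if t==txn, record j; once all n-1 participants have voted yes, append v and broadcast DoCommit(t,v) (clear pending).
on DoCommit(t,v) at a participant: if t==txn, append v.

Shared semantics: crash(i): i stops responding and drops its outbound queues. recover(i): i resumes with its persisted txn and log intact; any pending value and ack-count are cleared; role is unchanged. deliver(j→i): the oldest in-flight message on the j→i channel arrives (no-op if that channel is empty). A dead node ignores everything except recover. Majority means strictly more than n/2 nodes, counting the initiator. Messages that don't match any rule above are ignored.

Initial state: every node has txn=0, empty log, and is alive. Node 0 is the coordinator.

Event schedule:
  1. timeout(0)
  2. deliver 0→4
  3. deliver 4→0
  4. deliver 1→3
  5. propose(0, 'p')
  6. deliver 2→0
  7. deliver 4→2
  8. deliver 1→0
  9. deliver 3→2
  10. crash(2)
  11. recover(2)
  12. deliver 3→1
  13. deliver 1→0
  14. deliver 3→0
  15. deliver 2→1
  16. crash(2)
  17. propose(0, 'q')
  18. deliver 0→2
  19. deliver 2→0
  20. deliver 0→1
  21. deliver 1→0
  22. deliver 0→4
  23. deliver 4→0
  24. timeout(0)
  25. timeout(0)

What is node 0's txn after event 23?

3

step 1 timeout(0): 0={coor,t=1,log=-}
step 2 deliver 0→4: 4={part,t=1,log=-}
step 3 deliver 4→0: —
step 4 deliver 1→3: —
step 5 propose(0,'p'): 0={coor,t=2,log=-}
step 6 deliver 2→0: —
step 7 deliver 4→2: —
step 8 deliver 1→0: —
step 9 deliver 3→2: —
step 10 crash(2): 2={✗part,t=0,log=-}
step 11 recover(2): 2={part,t=0,log=-}
step 12 deliver 3→1: —
step 13 deliver 1→0: —
step 14 deliver 3→0: —
step 15 deliver 2→1: —
step 16 crash(2): 2={✗part,t=0,log=-}
step 17 propose(0,'q'): 0={coor,t=3,log=-}
step 18 deliver 0→2: —
step 19 deliver 2→0: —
step 20 deliver 0→1: 1={part,t=1,log=-}
step 21 deliver 1→0: —
step 22 deliver 0→4: 4={part,t=2,log=-}
step 23 deliver 4→0: —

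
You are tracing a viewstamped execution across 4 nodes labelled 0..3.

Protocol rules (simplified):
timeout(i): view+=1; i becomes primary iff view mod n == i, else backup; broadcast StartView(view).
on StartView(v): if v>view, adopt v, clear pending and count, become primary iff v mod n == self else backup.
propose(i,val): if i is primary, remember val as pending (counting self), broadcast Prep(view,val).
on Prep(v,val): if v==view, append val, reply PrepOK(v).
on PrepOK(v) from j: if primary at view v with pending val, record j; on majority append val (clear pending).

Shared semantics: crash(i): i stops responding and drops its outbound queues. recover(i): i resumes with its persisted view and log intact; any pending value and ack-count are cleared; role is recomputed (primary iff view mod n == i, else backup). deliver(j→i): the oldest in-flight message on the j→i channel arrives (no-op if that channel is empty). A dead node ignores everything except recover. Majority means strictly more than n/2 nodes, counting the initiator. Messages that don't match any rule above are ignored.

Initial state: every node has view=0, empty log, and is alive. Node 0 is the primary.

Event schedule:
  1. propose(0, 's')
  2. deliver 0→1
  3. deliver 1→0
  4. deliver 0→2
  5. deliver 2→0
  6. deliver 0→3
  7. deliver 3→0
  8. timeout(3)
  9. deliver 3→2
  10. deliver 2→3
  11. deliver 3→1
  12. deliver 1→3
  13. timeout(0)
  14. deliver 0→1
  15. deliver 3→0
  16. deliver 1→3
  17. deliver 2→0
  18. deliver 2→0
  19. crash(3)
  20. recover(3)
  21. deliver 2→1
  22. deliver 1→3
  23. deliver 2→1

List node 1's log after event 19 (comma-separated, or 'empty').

s

e1 propose(0,'s'): ·
e2 deliver 0→1: 1[back,v=0,s]
e3 deliver 1→0: ·
e4 deliver 0→2: 2[back,v=0,s]
e5 deliver 2→0: 0[prim,v=0,s]
e6 deliver 0→3: 3[back,v=0,s]
e7 deliver 3→0: ·
e8 timeout(3): 3[back,v=1,s]
e9 deliver 3→2: 2[back,v=1,s]
e10 deliver 2→3: ·
e11 deliver 3→1: 1[prim,v=1,s]
e12 deliver 1→3: ·
e13 timeout(0): 0[back,v=1,s]
e14 deliver 0→1: ·
e15 deliver 3→0: ·
e16 deliver 1→3: ·
e17 deliver 2→0: ·
e18 deliver 2→0: ·
e19 crash(3): 3[✗back,v=1,s]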